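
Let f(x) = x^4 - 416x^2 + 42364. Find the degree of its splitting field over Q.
[K : Q] = 4

Solving the quadratic in x^2: x^2 = (416 ± √(416^2 - 4·42364))/2 = (416 ± √3600)/2 = (416 ± 60)/2, giving x^2 = 178 or x^2 = 238. So f(x) = (x^2 - 178)(x^2 - 238) and the roots of f are ±√178, ±√238. Hence the splitting field is K = Q(√178, √238). Since 178 and 238 are distinct squarefree integers > 1, their product 42364 is not a perfect square, so √238 ∉ Q(√178). By the tower law [K:Q] = [Q(√178,√238):Q(√178)] · [Q(√178):Q] = 2 · 2 = 4.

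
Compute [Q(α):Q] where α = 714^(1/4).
[Q(α):Q] = 4

α is a root of x^4 - 714. By Eisenstein's criterion at the prime p = 2 (which divides the constant term 714 but p^2 = 4 does not, since 714 is squarefree), x^4 - 714 is irreducible over Q. Hence [Q(α):Q] = 4.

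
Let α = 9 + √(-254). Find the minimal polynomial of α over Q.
m_α(x) = x^2 - 18x + 335

From α - 9 = √(-254), squaring gives (α - 9)^2 = -254, i.e. α^2 - 18α + 81 = -254, so α^2 - 18α + 335 = 0. The discriminant of x^2 - 18x + 335 is (-18)^2 - 4·(335) = 324 - 1340 = -1016, and 4·(-254) is not a perfect square in Q since -254 is squarefree and ≠ 1. Hence x^2 - 18x + 335 is irreducible over Q and is the minimal polynomial of α.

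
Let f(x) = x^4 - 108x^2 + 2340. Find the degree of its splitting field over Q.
[K : Q] = 4

Solving the quadratic in x^2: x^2 = (108 ± √(108^2 - 4·2340))/2 = (108 ± √2304)/2 = (108 ± 48)/2, giving x^2 = 30 or x^2 = 78. So f(x) = (x^2 - 30)(x^2 - 78) and the roots of f are ±√30, ±√78. Hence the splitting field is K = Q(√30, √78). Since 30 and 78 are distinct squarefree integers > 1, their product 2340 is not a perfect square, so √78 ∉ Q(√30). By the tower law [K:Q] = [Q(√30,√78):Q(√30)] · [Q(√30):Q] = 2 · 2 = 4.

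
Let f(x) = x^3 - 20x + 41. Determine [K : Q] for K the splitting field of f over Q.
[K : Q] = 6

By the rational root test, any rational root of the monic integer polynomial f(x) = x^3 - 20x + 41 must be an integer dividing the constant term 41, i.e. one of ±{1, 41}. Evaluating: f(1) = 22, f(-1) = 60, f(41) = 68142, f(-41) = -68060; none is 0, so f has no rational root and is therefore irreducible over Q (a cubic with no linear factor over a field is irreducible). For an irreducible cubic, the Galois group is A_3 or S_3 according as the discriminant disc(f) = -4a^3 - 27b^2 = -4·(-20)^3 - 27·(41)^2 = -13387 is or is not a square in Q. Here disc(f) = -13387 is not a perfect square in Q, so the Galois group of f over Q is not contained in A_3 and must be all of S_3. The splitting field has degree |S_3| = 6 over Q, so [K : Q] = 6.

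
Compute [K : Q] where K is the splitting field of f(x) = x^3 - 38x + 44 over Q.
[K : Q] = 6

By the rational root test, any rational root of the monic integer polynomial f(x) = x^3 - 38x + 44 must be an integer dividing the constant term 44, i.e. one of ±{1, 2, 4, 11, 22, 44}. Evaluating: f(1) = 7, f(-1) = 81, f(2) = -24, f(-2) = 112, f(4) = -44, f(-4) = 132, f(11) = 957, f(-11) = -869, f(22) = 9856, f(-22) = -9768, f(44) = 83556, f(-44) = -83468; none is 0, so f has no rational root and is therefore irreducible over Q (a cubic with no linear factor over a field is irreducible). For an irreducible cubic, the Galois group is A_3 or S_3 according as the discriminant disc(f) = -4a^3 - 27b^2 = -4·(-38)^3 - 27·(44)^2 = 167216 is or is not a square in Q. Here disc(f) = 167216 is not a perfect square in Q, so the Galois group of f over Q is not contained in A_3 and must be all of S_3. The splitting field has degree |S_3| = 6 over Q, so [K : Q] = 6.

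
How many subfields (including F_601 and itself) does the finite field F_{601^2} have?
F_{601^2} has 2 subfields

The subfields of F_{p^n} are exactly the fields F_{p^d} for d | n (each is the fixed field of the unique index-d subgroup of Gal(F_{p^n}/F_p) ≅ Z/nZ). The divisors of n = 2 are {1, 2}, giving 2 subfields: F_{601^1}, F_{601^2}.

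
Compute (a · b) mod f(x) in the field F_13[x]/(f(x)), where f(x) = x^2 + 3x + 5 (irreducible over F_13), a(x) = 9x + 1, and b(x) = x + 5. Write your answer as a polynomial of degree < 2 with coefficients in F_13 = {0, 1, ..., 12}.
a · b ≡ 6x + 12 (mod f(x))

Multiply in F_13[x]: a(x)·b(x) = (9x + 1)·(x + 5) = 9x^2 + 7x + 5. This has degree ≥ 2, so divide by f(x) over F_13: 9x^2 + 7x + 5 = (9)·(x^2 + 3x + 5) + (6x + 12). Hence a·b ≡ 6x + 12 (mod f). (F_13[x]/(f) is a field with 13^2 = 169 elements since f is irreducible of degree 2.)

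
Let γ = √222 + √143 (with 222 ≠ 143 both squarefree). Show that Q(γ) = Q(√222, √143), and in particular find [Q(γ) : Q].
[Q(γ) : Q] = 4 (equivalently, Q(γ) = Q(√222, √143))

Obviously Q(γ) ⊆ Q(√222, √143), and [Q(√222, √143):Q] = 4 (since 222, 143 are distinct squarefree integers > 1 with 31746 not a perfect square). To show equality we compute the minimal polynomial of γ. From γ = √222 + √143: γ^2 = 222 + 2√(31746) + 143 = 365 + 2√(31746), so γ^2 - 365 = 2√(31746); squaring, (γ^2 - 365)^2 = 4·31746, i.e. γ^4 - 730γ^2 + 133225 - 126984 = 0, i.e. γ^4 - 730γ^2 + 6241 = 0. So γ is a root of x^4 - 730x^2 + 6241. This polynomial is irreducible over Q: it has no rational root (each ±√222 ± √143 is irrational), and any factorization into two quadratics over Q would force √(31746) ∈ Q (pairing opposite roots) or √222, √143 ∈ Q (other pairings), all impossible. Hence [Q(γ):Q] = 4 = [Q(√222, √143):Q], so Q(γ) = Q(√222, √143).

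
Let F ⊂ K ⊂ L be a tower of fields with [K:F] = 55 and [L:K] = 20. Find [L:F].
[L:F] = 1100

The tower law says that for any tower of field extensions F ⊂ K ⊂ L with finite degrees, [L:F] = [L:K] · [K:F]. Here this gives [L:F] = 20 · 55 = 1100.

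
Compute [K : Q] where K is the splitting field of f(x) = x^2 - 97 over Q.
[K : Q] = 2

f(x) = x^2 - 97 factors as (x - √97)(x + √97). The splitting field is K = Q(√97). Since 97 is squarefree and > 1, it is not a perfect square, so x^2 - 97 is irreducible over Q and [Q(√97) : Q] = 2. Hence [K : Q] = 2.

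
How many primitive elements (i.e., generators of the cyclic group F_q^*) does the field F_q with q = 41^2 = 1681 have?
There are φ(1680) = 384 primitive elements

F_q^* is cyclic of order q - 1 = 1680. A cyclic group of order m has exactly φ(m) generators. Here m = 1680 = 2^4 · 3 · 5 · 7, so the number of primitive elements is φ(1680) = 384.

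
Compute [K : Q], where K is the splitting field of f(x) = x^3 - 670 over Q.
[K : Q] = 6

The roots of x^3 - 670 are ∛670, ω∛670, ω^2∛670 where ω = e^(2πi/3) is a primitive cube root of unity, so K = Q(∛670, ω). Now [Q(∛670):Q] = 3 (since 670 is not a perfect cube, x^3 - 670 is irreducible) and [Q(ω):Q] = 2. Both 2 and 3 divide [K:Q], and [K:Q] ≤ 3·2 = 6, so [K:Q] = 6. (Equivalently: Q(∛670) ⊂ R but ω ∉ R, so [K : Q(∛670)] = 2.)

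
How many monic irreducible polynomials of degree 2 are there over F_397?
There are 78606 monic irreducible polynomials of degree 2 over F_397

Each element of F_{397^2} that lies in no proper subfield is a root of exactly one monic irreducible of degree 2 over F_397, and each such polynomial has 2 distinct roots in F_{397^2}. By Möbius inversion the count is N_397(2) = (1/2) Σ_{d|2} μ(2/d) · 397^d = (1/2)(μ(2)·397^1 + μ(1)·397^2) = 157212/2 = 78606.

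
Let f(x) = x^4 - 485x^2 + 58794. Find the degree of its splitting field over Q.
[K : Q] = 4

Solving the quadratic in x^2: x^2 = (485 ± √(485^2 - 4·58794))/2 = (485 ± √49)/2 = (485 ± 7)/2, giving x^2 = 246 or x^2 = 239. So f(x) = (x^2 - 246)(x^2 - 239) and the roots of f are ±√246, ±√239. Hence the splitting field is K = Q(√246, √239). Since 246 and 239 are distinct squarefree integers > 1, their product 58794 is not a perfect square, so √239 ∉ Q(√246). By the tower law [K:Q] = [Q(√246,√239):Q(√246)] · [Q(√246):Q] = 2 · 2 = 4.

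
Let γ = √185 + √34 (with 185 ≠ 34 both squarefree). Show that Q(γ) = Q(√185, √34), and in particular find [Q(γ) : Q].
[Q(γ) : Q] = 4 (equivalently, Q(γ) = Q(√185, √34))

Obviously Q(γ) ⊆ Q(√185, √34), and [Q(√185, √34):Q] = 4 (since 185, 34 are distinct squarefree integers > 1 with 6290 not a perfect square). To show equality we compute the minimal polynomial of γ. From γ = √185 + √34: γ^2 = 185 + 2√(6290) + 34 = 219 + 2√(6290), so γ^2 - 219 = 2√(6290); squaring, (γ^2 - 219)^2 = 4·6290, i.e. γ^4 - 438γ^2 + 47961 - 25160 = 0, i.e. γ^4 - 438γ^2 + 22801 = 0. So γ is a root of x^4 - 438x^2 + 22801. This polynomial is irreducible over Q: it has no rational root (each ±√185 ± √34 is irrational), and any factorization into two quadratics over Q would force √(6290) ∈ Q (pairing opposite roots) or √185, √34 ∈ Q (other pairings), all impossible. Hence [Q(γ):Q] = 4 = [Q(√185, √34):Q], so Q(γ) = Q(√185, √34).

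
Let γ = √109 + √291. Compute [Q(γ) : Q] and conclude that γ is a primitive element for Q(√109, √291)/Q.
[Q(γ) : Q] = 4 (equivalently, Q(γ) = Q(√109, √291))

Obviously Q(γ) ⊆ Q(√109, √291), and [Q(√109, √291):Q] = 4 (since 109, 291 are distinct squarefree integers > 1 with 31719 not a perfect square). To show equality we compute the minimal polynomial of γ. From γ = √109 + √291: γ^2 = 109 + 2√(31719) + 291 = 400 + 2√(31719), so γ^2 - 400 = 2√(31719); squaring, (γ^2 - 400)^2 = 4·31719, i.e. γ^4 - 800γ^2 + 160000 - 126876 = 0, i.e. γ^4 - 800γ^2 + 33124 = 0. So γ is a root of x^4 - 800x^2 + 33124. This polynomial is irreducible over Q: it has no rational root (each ±√109 ± √291 is irrational), and any factorization into two quadratics over Q would force √(31719) ∈ Q (pairing opposite roots) or √109, √291 ∈ Q (other pairings), all impossible. Hence [Q(γ):Q] = 4 = [Q(√109, √291):Q], so Q(γ) = Q(√109, √291).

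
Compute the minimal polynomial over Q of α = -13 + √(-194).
m_α(x) = x^2 + 26x + 363

From α + 13 = √(-194), squaring gives (α + 13)^2 = -194, i.e. α^2 + 26α + 169 = -194, so α^2 + 26α + 363 = 0. The discriminant of x^2 + 26x + 363 is (26)^2 - 4·(363) = 676 - 1452 = -776, and 4·(-194) is not a perfect square in Q since -194 is squarefree and ≠ 1. Hence x^2 + 26x + 363 is irreducible over Q and is the minimal polynomial of α.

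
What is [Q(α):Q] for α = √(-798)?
[Q(α):Q] = 2

[Q(α):Q] equals the degree of the minimal polynomial of α. Here α^2 = -798 and x^2 + 798 is irreducible (d = -798 is squarefree, ≠ 1, hence not a square), so deg(m_α) = 2. Thus [Q(α):Q] = 2.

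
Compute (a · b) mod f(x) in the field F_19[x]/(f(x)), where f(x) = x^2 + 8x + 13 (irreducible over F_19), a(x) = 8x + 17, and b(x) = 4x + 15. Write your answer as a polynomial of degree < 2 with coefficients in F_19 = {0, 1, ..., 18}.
a · b ≡ 8x + 10 (mod f(x))

Multiply in F_19[x]: a(x)·b(x) = (8x + 17)·(4x + 15) = 13x^2 + 17x + 8. This has degree ≥ 2, so divide by f(x) over F_19: 13x^2 + 17x + 8 = (13)·(x^2 + 8x + 13) + (8x + 10). Hence a·b ≡ 8x + 10 (mod f). (F_19[x]/(f) is a field with 19^2 = 361 elements since f is irreducible of degree 2.)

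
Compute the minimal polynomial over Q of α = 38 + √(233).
m_α(x) = x^2 - 76x + 1211

From α - 38 = √(233), squaring gives (α - 38)^2 = 233, i.e. α^2 - 76α + 1444 = 233, so α^2 - 76α + 1211 = 0. The discriminant of x^2 - 76x + 1211 is (-76)^2 - 4·(1211) = 5776 - 4844 = 932, and 4·(233) is not a perfect square in Q since 233 is squarefree and ≠ 1. Hence x^2 - 76x + 1211 is irreducible over Q and is the minimal polynomial of α.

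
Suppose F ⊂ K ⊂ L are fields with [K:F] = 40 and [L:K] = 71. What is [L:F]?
[L:F] = 2840

The tower law says that for any tower of field extensions F ⊂ K ⊂ L with finite degrees, [L:F] = [L:K] · [K:F]. Here this gives [L:F] = 71 · 40 = 2840.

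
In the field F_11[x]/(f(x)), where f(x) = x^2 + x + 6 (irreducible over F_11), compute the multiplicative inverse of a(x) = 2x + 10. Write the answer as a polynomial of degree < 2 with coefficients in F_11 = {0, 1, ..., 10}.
a(x)^(-1) ≡ 4x + 6 (mod f(x))

Since f is irreducible over F_11, F_11[x]/(f) is a field and a(x) ≠ 0 has an inverse. Apply the extended Euclidean algorithm to f(x) and a(x) in F_11[x]: f(x) = (6x + 9)·a(x) + (4). The last nonzero remainder is the constant 4 = gcd(f, a) in F_11. Back-substituting through the division chain expresses 4 = s(x)·a(x) + t(x)·f(x) with s(x) ≡ 5x + 2 (mod f), so (5x + 2)·a(x) ≡ 4 (mod f). Multiplying by 4^(-1) ≡ 3 in F_11 gives a(x)^(-1) ≡ 3·(5x + 2) ≡ 4x + 6 (mod f). Check: (2x + 10)·(4x + 6) = 8x^2 + 8x + 5 ≡ 1 (mod x^2 + x + 6).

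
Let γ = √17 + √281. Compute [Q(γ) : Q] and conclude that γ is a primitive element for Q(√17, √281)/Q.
[Q(γ) : Q] = 4 (equivalently, Q(γ) = Q(√17, √281))

Obviously Q(γ) ⊆ Q(√17, √281), and [Q(√17, √281):Q] = 4 (since 17, 281 are distinct squarefree integers > 1 with 4777 not a perfect square). To show equality we compute the minimal polynomial of γ. From γ = √17 + √281: γ^2 = 17 + 2√(4777) + 281 = 298 + 2√(4777), so γ^2 - 298 = 2√(4777); squaring, (γ^2 - 298)^2 = 4·4777, i.e. γ^4 - 596γ^2 + 88804 - 19108 = 0, i.e. γ^4 - 596γ^2 + 69696 = 0. So γ is a root of x^4 - 596x^2 + 69696. This polynomial is irreducible over Q: it has no rational root (each ±√17 ± √281 is irrational), and any factorization into two quadratics over Q would force √(4777) ∈ Q (pairing opposite roots) or √17, √281 ∈ Q (other pairings), all impossible. Hence [Q(γ):Q] = 4 = [Q(√17, √281):Q], so Q(γ) = Q(√17, √281).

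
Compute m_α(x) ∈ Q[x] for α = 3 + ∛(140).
m_α(x) = x^3 - 9x^2 + 27x - 167

Set β = α - 3 = ∛(140), so β^3 = 140. Then (α - 3)^3 - 140 = 0, i.e. α is a root of g(x) = (x - 3)^3 - 140 = x^3 - 9x^2 + 27x - 167. Since g(x) = h(x - 3) where h(x) = x^3 - 140, and h is irreducible over Q (because 140 is not a perfect cube, so h has no rational root, and a monic cubic with no rational root is irreducible), g is also irreducible (irreducibility is preserved under the substitution x → x - 3). Hence m_α(x) = x^3 - 9x^2 + 27x - 167.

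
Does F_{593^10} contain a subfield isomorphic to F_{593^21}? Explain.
No: F_{593^21} is not a subfield of F_{593^10}

F_{p^m} embeds in F_{p^n} iff m | n. Here 21 ∤ 10 (since 10 = 0·21 + 10 with remainder 10 ≠ 0), so F_{593^21} is not a subfield of F_{593^10}. Equivalently: if it were, the tower law would give 21 = [F_{593^21}:F_593] dividing [F_{593^10}:F_593] = 10, contradiction.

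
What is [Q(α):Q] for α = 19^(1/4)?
[Q(α):Q] = 4

α is a root of x^4 - 19. By Eisenstein's criterion at the prime p = 19 (which divides the constant term 19 but p^2 = 361 does not, since 19 is squarefree), x^4 - 19 is irreducible over Q. Hence [Q(α):Q] = 4.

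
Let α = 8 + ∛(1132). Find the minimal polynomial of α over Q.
m_α(x) = x^3 - 24x^2 + 192x - 1644

Set β = α - 8 = ∛(1132), so β^3 = 1132. Then (α - 8)^3 - 1132 = 0, i.e. α is a root of g(x) = (x - 8)^3 - 1132 = x^3 - 24x^2 + 192x - 1644. Since g(x) = h(x - 8) where h(x) = x^3 - 1132, and h is irreducible over Q (because 1132 is not a perfect cube, so h has no rational root, and a monic cubic with no rational root is irreducible), g is also irreducible (irreducibility is preserved under the substitution x → x - 8). Hence m_α(x) = x^3 - 24x^2 + 192x - 1644.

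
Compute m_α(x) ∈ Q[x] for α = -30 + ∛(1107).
m_α(x) = x^3 + 90x^2 + 2700x + 25893

Set β = α + 30 = ∛(1107), so β^3 = 1107. Then (α + 30)^3 - 1107 = 0, i.e. α is a root of g(x) = (x + 30)^3 - 1107 = x^3 + 90x^2 + 2700x + 25893. Since g(x) = h(x + 30) where h(x) = x^3 - 1107, and h is irreducible over Q (because 1107 is not a perfect cube, so h has no rational root, and a monic cubic with no rational root is irreducible), g is also irreducible (irreducibility is preserved under the substitution x → x + 30). Hence m_α(x) = x^3 + 90x^2 + 2700x + 25893.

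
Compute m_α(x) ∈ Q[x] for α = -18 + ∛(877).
m_α(x) = x^3 + 54x^2 + 972x + 4955

Set β = α + 18 = ∛(877), so β^3 = 877. Then (α + 18)^3 - 877 = 0, i.e. α is a root of g(x) = (x + 18)^3 - 877 = x^3 + 54x^2 + 972x + 4955. Since g(x) = h(x + 18) where h(x) = x^3 - 877, and h is irreducible over Q (because 877 is not a perfect cube, so h has no rational root, and a monic cubic with no rational root is irreducible), g is also irreducible (irreducibility is preserved under the substitution x → x + 18). Hence m_α(x) = x^3 + 54x^2 + 972x + 4955.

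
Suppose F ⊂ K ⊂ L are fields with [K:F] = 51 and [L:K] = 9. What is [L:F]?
[L:F] = 459

The tower law says that for any tower of field extensions F ⊂ K ⊂ L with finite degrees, [L:F] = [L:K] · [K:F]. Here this gives [L:F] = 9 · 51 = 459.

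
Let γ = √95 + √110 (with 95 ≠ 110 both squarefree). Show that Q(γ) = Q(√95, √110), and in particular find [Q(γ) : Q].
[Q(γ) : Q] = 4 (equivalently, Q(γ) = Q(√95, √110))

Obviously Q(γ) ⊆ Q(√95, √110), and [Q(√95, √110):Q] = 4 (since 95, 110 are distinct squarefree integers > 1 with 10450 not a perfect square). To show equality we compute the minimal polynomial of γ. From γ = √95 + √110: γ^2 = 95 + 2√(10450) + 110 = 205 + 2√(10450), so γ^2 - 205 = 2√(10450); squaring, (γ^2 - 205)^2 = 4·10450, i.e. γ^4 - 410γ^2 + 42025 - 41800 = 0, i.e. γ^4 - 410γ^2 + 225 = 0. So γ is a root of x^4 - 410x^2 + 225. This polynomial is irreducible over Q: it has no rational root (each ±√95 ± √110 is irrational), and any factorization into two quadratics over Q would force √(10450) ∈ Q (pairing opposite roots) or √95, √110 ∈ Q (other pairings), all impossible. Hence [Q(γ):Q] = 4 = [Q(√95, √110):Q], so Q(γ) = Q(√95, √110).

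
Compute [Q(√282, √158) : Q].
[Q(√282, √158) : Q] = 4

[Q(√282):Q] = 2 (min poly x^2 - 282, irreducible since 282 is squarefree > 1). For the top step, suppose √158 ∈ Q(√282), say √158 = c + d√282 with c, d ∈ Q. Squaring: 158 = c^2 + 282d^2 + 2cd√282. Since √282 ∉ Q this forces 2cd = 0. If d = 0 then √158 = c ∈ Q, contradicting 158 squarefree > 1. If c = 0 then 158 = 282d^2, so 282·158 = (282d)^2 is a perfect square in Q — but 282·158 = 44556 is not a perfect square (since 282 and 158 are distinct squarefree integers). Contradiction. Hence √158 ∉ Q(√282), so x^2 - 158 stays irreducible over Q(√282) and [Q(√282, √158) : Q(√282)] = 2. By the tower law, [Q(√282, √158) : Q] = 2 · 2 = 4.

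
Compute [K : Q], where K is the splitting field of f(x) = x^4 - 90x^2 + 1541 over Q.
[K : Q] = 4

Solving the quadratic in x^2: x^2 = (90 ± √(90^2 - 4·1541))/2 = (90 ± √1936)/2 = (90 ± 44)/2, giving x^2 = 23 or x^2 = 67. So f(x) = (x^2 - 23)(x^2 - 67) and the roots of f are ±√23, ±√67. Hence the splitting field is K = Q(√23, √67). Since 23 and 67 are distinct squarefree integers > 1, their product 1541 is not a perfect square, so √67 ∉ Q(√23). By the tower law [K:Q] = [Q(√23,√67):Q(√23)] · [Q(√23):Q] = 2 · 2 = 4.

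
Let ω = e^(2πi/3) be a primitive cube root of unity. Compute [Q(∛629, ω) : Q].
[Q(∛629, ω) : Q] = 6

[Q(∛629):Q] = 3 (min poly x^3 - 629, irreducible since 629 is not a perfect cube). [Q(ω):Q] = 2 (min poly x^2 + x + 1). Since Q(∛629) ⊂ R and ω ∉ R, we have ω ∉ Q(∛629), so x^2 + x + 1 remains irreducible over Q(∛629) and [Q(∛629, ω) : Q(∛629)] = 2. By the tower law, [Q(∛629, ω) : Q] = 3 · 2 = 6. (In fact Q(∛629, ω) is the splitting field of x^3 - 629 over Q.)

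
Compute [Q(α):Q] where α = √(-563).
[Q(α):Q] = 2

[Q(α):Q] equals the degree of the minimal polynomial of α. Here α^2 = -563 and x^2 + 563 is irreducible (d = -563 is squarefree, ≠ 1, hence not a square), so deg(m_α) = 2. Thus [Q(α):Q] = 2.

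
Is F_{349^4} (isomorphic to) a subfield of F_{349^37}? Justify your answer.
No: F_{349^4} is not a subfield of F_{349^37}

F_{p^m} embeds in F_{p^n} iff m | n. Here 4 ∤ 37 (since 37 = 9·4 + 1 with remainder 1 ≠ 0), so F_{349^4} is not a subfield of F_{349^37}. Equivalently: if it were, the tower law would give 4 = [F_{349^4}:F_349] dividing [F_{349^37}:F_349] = 37, contradiction.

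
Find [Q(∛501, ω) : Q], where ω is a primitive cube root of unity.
[Q(∛501, ω) : Q] = 6

[Q(∛501):Q] = 3 (min poly x^3 - 501, irreducible since 501 is not a perfect cube). [Q(ω):Q] = 2 (min poly x^2 + x + 1). Since Q(∛501) ⊂ R and ω ∉ R, we have ω ∉ Q(∛501), so x^2 + x + 1 remains irreducible over Q(∛501) and [Q(∛501, ω) : Q(∛501)] = 2. By the tower law, [Q(∛501, ω) : Q] = 3 · 2 = 6. (In fact Q(∛501, ω) is the splitting field of x^3 - 501 over Q.)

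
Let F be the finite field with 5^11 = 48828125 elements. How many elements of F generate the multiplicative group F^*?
There are φ(48828124) = 24414060 primitive elements

F_q^* is cyclic of order q - 1 = 48828124. A cyclic group of order m has exactly φ(m) generators. Here m = 48828124 = 2^2 · 12207031, so the number of primitive elements is φ(48828124) = 24414060.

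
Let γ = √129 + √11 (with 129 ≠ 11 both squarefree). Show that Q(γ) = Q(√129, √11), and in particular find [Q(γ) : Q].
[Q(γ) : Q] = 4 (equivalently, Q(γ) = Q(√129, √11))

Obviously Q(γ) ⊆ Q(√129, √11), and [Q(√129, √11):Q] = 4 (since 129, 11 are distinct squarefree integers > 1 with 1419 not a perfect square). To show equality we compute the minimal polynomial of γ. From γ = √129 + √11: γ^2 = 129 + 2√(1419) + 11 = 140 + 2√(1419), so γ^2 - 140 = 2√(1419); squaring, (γ^2 - 140)^2 = 4·1419, i.e. γ^4 - 280γ^2 + 19600 - 5676 = 0, i.e. γ^4 - 280γ^2 + 13924 = 0. So γ is a root of x^4 - 280x^2 + 13924. This polynomial is irreducible over Q: it has no rational root (each ±√129 ± √11 is irrational), and any factorization into two quadratics over Q would force √(1419) ∈ Q (pairing opposite roots) or √129, √11 ∈ Q (other pairings), all impossible. Hence [Q(γ):Q] = 4 = [Q(√129, √11):Q], so Q(γ) = Q(√129, √11).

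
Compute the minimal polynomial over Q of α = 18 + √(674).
m_α(x) = x^2 - 36x - 350

From α - 18 = √(674), squaring gives (α - 18)^2 = 674, i.e. α^2 - 36α + 324 = 674, so α^2 - 36α - 350 = 0. The discriminant of x^2 - 36x - 350 is (-36)^2 - 4·(-350) = 1296 + 1400 = 2696, and 4·(674) is not a perfect square in Q since 674 is squarefree and ≠ 1. Hence x^2 - 36x - 350 is irreducible over Q and is the minimal polynomial of α.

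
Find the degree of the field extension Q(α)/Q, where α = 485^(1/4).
[Q(α):Q] = 4

α is a root of x^4 - 485. By Eisenstein's criterion at the prime p = 5 (which divides the constant term 485 but p^2 = 25 does not, since 485 is squarefree), x^4 - 485 is irreducible over Q. Hence [Q(α):Q] = 4.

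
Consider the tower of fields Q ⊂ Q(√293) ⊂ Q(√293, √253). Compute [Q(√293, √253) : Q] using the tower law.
[Q(√293, √253) : Q] = 4

[Q(√293):Q] = 2 (min poly x^2 - 293, irreducible since 293 is squarefree > 1). For the top step, suppose √253 ∈ Q(√293), say √253 = c + d√293 with c, d ∈ Q. Squaring: 253 = c^2 + 293d^2 + 2cd√293. Since √293 ∉ Q this forces 2cd = 0. If d = 0 then √253 = c ∈ Q, contradicting 253 squarefree > 1. If c = 0 then 253 = 293d^2, so 293·253 = (293d)^2 is a perfect square in Q — but 293·253 = 74129 is not a perfect square (since 293 and 253 are distinct squarefree integers). Contradiction. Hence √253 ∉ Q(√293), so x^2 - 253 stays irreducible over Q(√293) and [Q(√293, √253) : Q(√293)] = 2. By the tower law, [Q(√293, √253) : Q] = 2 · 2 = 4.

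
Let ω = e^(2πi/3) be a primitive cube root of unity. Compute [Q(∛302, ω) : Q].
[Q(∛302, ω) : Q] = 6

[Q(∛302):Q] = 3 (min poly x^3 - 302, irreducible since 302 is not a perfect cube). [Q(ω):Q] = 2 (min poly x^2 + x + 1). Since Q(∛302) ⊂ R and ω ∉ R, we have ω ∉ Q(∛302), so x^2 + x + 1 remains irreducible over Q(∛302) and [Q(∛302, ω) : Q(∛302)] = 2. By the tower law, [Q(∛302, ω) : Q] = 3 · 2 = 6. (In fact Q(∛302, ω) is the splitting field of x^3 - 302 over Q.)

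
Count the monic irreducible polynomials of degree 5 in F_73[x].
There are 414614304 monic irreducible polynomials of degree 5 over F_73

Each element of F_{73^5} that lies in no proper subfield is a root of exactly one monic irreducible of degree 5 over F_73, and each such polynomial has 5 distinct roots in F_{73^5}. By Möbius inversion the count is N_73(5) = (1/5) Σ_{d|5} μ(5/d) · 73^d = (1/5)(μ(5)·73^1 + μ(1)·73^5) = 2073071520/5 = 414614304.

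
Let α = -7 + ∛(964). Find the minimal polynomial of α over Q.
m_α(x) = x^3 + 21x^2 + 147x - 621

Set β = α + 7 = ∛(964), so β^3 = 964. Then (α + 7)^3 - 964 = 0, i.e. α is a root of g(x) = (x + 7)^3 - 964 = x^3 + 21x^2 + 147x - 621. Since g(x) = h(x + 7) where h(x) = x^3 - 964, and h is irreducible over Q (because 964 is not a perfect cube, so h has no rational root, and a monic cubic with no rational root is irreducible), g is also irreducible (irreducibility is preserved under the substitution x → x + 7). Hence m_α(x) = x^3 + 21x^2 + 147x - 621.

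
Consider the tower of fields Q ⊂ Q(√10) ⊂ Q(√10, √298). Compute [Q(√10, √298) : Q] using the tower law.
[Q(√10, √298) : Q] = 4

[Q(√10):Q] = 2 (min poly x^2 - 10, irreducible since 10 is squarefree > 1). For the top step, suppose √298 ∈ Q(√10), say √298 = c + d√10 with c, d ∈ Q. Squaring: 298 = c^2 + 10d^2 + 2cd√10. Since √10 ∉ Q this forces 2cd = 0. If d = 0 then √298 = c ∈ Q, contradicting 298 squarefree > 1. If c = 0 then 298 = 10d^2, so 10·298 = (10d)^2 is a perfect square in Q — but 10·298 = 2980 is not a perfect square (since 10 and 298 are distinct squarefree integers). Contradiction. Hence √298 ∉ Q(√10), so x^2 - 298 stays irreducible over Q(√10) and [Q(√10, √298) : Q(√10)] = 2. By the tower law, [Q(√10, √298) : Q] = 2 · 2 = 4.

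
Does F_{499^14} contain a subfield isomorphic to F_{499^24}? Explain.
No: F_{499^24} is not a subfield of F_{499^14}

F_{p^m} embeds in F_{p^n} iff m | n. Here 24 ∤ 14 (since 14 = 0·24 + 14 with remainder 14 ≠ 0), so F_{499^24} is not a subfield of F_{499^14}. Equivalently: if it were, the tower law would give 24 = [F_{499^24}:F_499] dividing [F_{499^14}:F_499] = 14, contradiction.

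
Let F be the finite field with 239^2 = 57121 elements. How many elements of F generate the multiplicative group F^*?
There are φ(57120) = 12288 primitive elements

F_q^* is cyclic of order q - 1 = 57120. A cyclic group of order m has exactly φ(m) generators. Here m = 57120 = 2^5 · 3 · 5 · 7 · 17, so the number of primitive elements is φ(57120) = 12288.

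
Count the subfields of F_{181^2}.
F_{181^2} has 2 subfields

The subfields of F_{p^n} are exactly the fields F_{p^d} for d | n (each is the fixed field of the unique index-d subgroup of Gal(F_{p^n}/F_p) ≅ Z/nZ). The divisors of n = 2 are {1, 2}, giving 2 subfields: F_{181^1}, F_{181^2}.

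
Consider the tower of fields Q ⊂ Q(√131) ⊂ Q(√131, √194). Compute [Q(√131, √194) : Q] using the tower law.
[Q(√131, √194) : Q] = 4

[Q(√131):Q] = 2 (min poly x^2 - 131, irreducible since 131 is squarefree > 1). For the top step, suppose √194 ∈ Q(√131), say √194 = c + d√131 with c, d ∈ Q. Squaring: 194 = c^2 + 131d^2 + 2cd√131. Since √131 ∉ Q this forces 2cd = 0. If d = 0 then √194 = c ∈ Q, contradicting 194 squarefree > 1. If c = 0 then 194 = 131d^2, so 131·194 = (131d)^2 is a perfect square in Q — but 131·194 = 25414 is not a perfect square (since 131 and 194 are distinct squarefree integers). Contradiction. Hence √194 ∉ Q(√131), so x^2 - 194 stays irreducible over Q(√131) and [Q(√131, √194) : Q(√131)] = 2. By the tower law, [Q(√131, √194) : Q] = 2 · 2 = 4.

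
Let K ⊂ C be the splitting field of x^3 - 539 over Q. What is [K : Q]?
[K : Q] = 6

The roots of x^3 - 539 are ∛539, ω∛539, ω^2∛539 where ω = e^(2πi/3) is a primitive cube root of unity, so K = Q(∛539, ω). Now [Q(∛539):Q] = 3 (since 539 is not a perfect cube, x^3 - 539 is irreducible) and [Q(ω):Q] = 2. Both 2 and 3 divide [K:Q], and [K:Q] ≤ 3·2 = 6, so [K:Q] = 6. (Equivalently: Q(∛539) ⊂ R but ω ∉ R, so [K : Q(∛539)] = 2.)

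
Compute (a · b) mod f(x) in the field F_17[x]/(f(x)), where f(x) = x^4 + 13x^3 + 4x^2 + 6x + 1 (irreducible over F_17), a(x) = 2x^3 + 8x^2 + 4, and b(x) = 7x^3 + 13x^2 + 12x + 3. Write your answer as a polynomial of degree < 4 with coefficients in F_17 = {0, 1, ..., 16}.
a · b ≡ x^3 + 2x^2 + 8x (mod f(x))

Multiply in F_17[x]: a(x)·b(x) = (2x^3 + 8x^2 + 4)·(7x^3 + 13x^2 + 12x + 3) = 14x^6 + 14x^5 + 9x^4 + 11x^3 + 8x^2 + 14x + 12. This has degree ≥ 4, so divide by f(x) over F_17: 14x^6 + 14x^5 + 9x^4 + 11x^3 + 8x^2 + 14x + 12 = (14x^2 + 2x + 12)·(x^4 + 13x^3 + 4x^2 + 6x + 1) + (x^3 + 2x^2 + 8x). Hence a·b ≡ x^3 + 2x^2 + 8x (mod f). (F_17[x]/(f) is a field with 17^4 = 83521 elements since f is irreducible of degree 4.)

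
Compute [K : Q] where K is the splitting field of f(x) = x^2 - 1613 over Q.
[K : Q] = 2

f(x) = x^2 - 1613 factors as (x - √1613)(x + √1613). The splitting field is K = Q(√1613). Since 1613 is squarefree and > 1, it is not a perfect square, so x^2 - 1613 is irreducible over Q and [Q(√1613) : Q] = 2. Hence [K : Q] = 2.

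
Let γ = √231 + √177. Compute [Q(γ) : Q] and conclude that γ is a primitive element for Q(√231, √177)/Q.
[Q(γ) : Q] = 4 (equivalently, Q(γ) = Q(√231, √177))

Obviously Q(γ) ⊆ Q(√231, √177), and [Q(√231, √177):Q] = 4 (since 231, 177 are distinct squarefree integers > 1 with 40887 not a perfect square). To show equality we compute the minimal polynomial of γ. From γ = √231 + √177: γ^2 = 231 + 2√(40887) + 177 = 408 + 2√(40887), so γ^2 - 408 = 2√(40887); squaring, (γ^2 - 408)^2 = 4·40887, i.e. γ^4 - 816γ^2 + 166464 - 163548 = 0, i.e. γ^4 - 816γ^2 + 2916 = 0. So γ is a root of x^4 - 816x^2 + 2916. This polynomial is irreducible over Q: it has no rational root (each ±√231 ± √177 is irrational), and any factorization into two quadratics over Q would force √(40887) ∈ Q (pairing opposite roots) or √231, √177 ∈ Q (other pairings), all impossible. Hence [Q(γ):Q] = 4 = [Q(√231, √177):Q], so Q(γ) = Q(√231, √177).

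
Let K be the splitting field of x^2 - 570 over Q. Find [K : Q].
[K : Q] = 2

f(x) = x^2 - 570 factors as (x - √570)(x + √570). The splitting field is K = Q(√570). Since 570 is squarefree and > 1, it is not a perfect square, so x^2 - 570 is irreducible over Q and [Q(√570) : Q] = 2. Hence [K : Q] = 2.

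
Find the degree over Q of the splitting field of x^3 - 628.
[K : Q] = 6

The roots of x^3 - 628 are ∛628, ω∛628, ω^2∛628 where ω = e^(2πi/3) is a primitive cube root of unity, so K = Q(∛628, ω). Now [Q(∛628):Q] = 3 (since 628 is not a perfect cube, x^3 - 628 is irreducible) and [Q(ω):Q] = 2. Both 2 and 3 divide [K:Q], and [K:Q] ≤ 3·2 = 6, so [K:Q] = 6. (Equivalently: Q(∛628) ⊂ R but ω ∉ R, so [K : Q(∛628)] = 2.)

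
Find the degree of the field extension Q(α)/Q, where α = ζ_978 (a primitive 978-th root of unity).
[Q(α):Q] = 324

The minimal polynomial of ζ_978 over Q is the 978-th cyclotomic polynomial Φ_978(x), which is irreducible over Q and has degree φ(978) = 324. Hence [Q(α):Q] = φ(978) = 324.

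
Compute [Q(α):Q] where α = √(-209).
[Q(α):Q] = 2

[Q(α):Q] equals the degree of the minimal polynomial of α. Here α^2 = -209 and x^2 + 209 is irreducible (d = -209 is squarefree, ≠ 1, hence not a square), so deg(m_α) = 2. Thus [Q(α):Q] = 2.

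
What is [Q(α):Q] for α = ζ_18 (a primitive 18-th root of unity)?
[Q(α):Q] = 6

The minimal polynomial of ζ_18 over Q is the 18-th cyclotomic polynomial Φ_18(x), which is irreducible over Q and has degree φ(18) = 6. Hence [Q(α):Q] = φ(18) = 6.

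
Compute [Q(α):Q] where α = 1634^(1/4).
[Q(α):Q] = 4

α is a root of x^4 - 1634. By Eisenstein's criterion at the prime p = 2 (which divides the constant term 1634 but p^2 = 4 does not, since 1634 is squarefree), x^4 - 1634 is irreducible over Q. Hence [Q(α):Q] = 4.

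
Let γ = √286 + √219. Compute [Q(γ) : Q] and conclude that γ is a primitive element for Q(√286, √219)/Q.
[Q(γ) : Q] = 4 (equivalently, Q(γ) = Q(√286, √219))

Obviously Q(γ) ⊆ Q(√286, √219), and [Q(√286, √219):Q] = 4 (since 286, 219 are distinct squarefree integers > 1 with 62634 not a perfect square). To show equality we compute the minimal polynomial of γ. From γ = √286 + √219: γ^2 = 286 + 2√(62634) + 219 = 505 + 2√(62634), so γ^2 - 505 = 2√(62634); squaring, (γ^2 - 505)^2 = 4·62634, i.e. γ^4 - 1010γ^2 + 255025 - 250536 = 0, i.e. γ^4 - 1010γ^2 + 4489 = 0. So γ is a root of x^4 - 1010x^2 + 4489. This polynomial is irreducible over Q: it has no rational root (each ±√286 ± √219 is irrational), and any factorization into two quadratics over Q would force √(62634) ∈ Q (pairing opposite roots) or √286, √219 ∈ Q (other pairings), all impossible. Hence [Q(γ):Q] = 4 = [Q(√286, √219):Q], so Q(γ) = Q(√286, √219).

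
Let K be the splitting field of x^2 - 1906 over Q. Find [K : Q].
[K : Q] = 2

f(x) = x^2 - 1906 factors as (x - √1906)(x + √1906). The splitting field is K = Q(√1906). Since 1906 is squarefree and > 1, it is not a perfect square, so x^2 - 1906 is irreducible over Q and [Q(√1906) : Q] = 2. Hence [K : Q] = 2.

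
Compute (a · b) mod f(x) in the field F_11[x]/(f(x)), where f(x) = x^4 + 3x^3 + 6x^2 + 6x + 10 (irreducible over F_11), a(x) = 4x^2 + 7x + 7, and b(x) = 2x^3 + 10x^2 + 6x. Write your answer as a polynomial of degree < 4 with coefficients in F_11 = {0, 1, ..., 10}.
a · b ≡ 3x^3 + 5x^2 + 2x + 8 (mod f(x))

Multiply in F_11[x]: a(x)·b(x) = (4x^2 + 7x + 7)·(2x^3 + 10x^2 + 6x) = 8x^5 + 10x^4 + 9x^3 + 2x^2 + 9x. This has degree ≥ 4, so divide by f(x) over F_11: 8x^5 + 10x^4 + 9x^3 + 2x^2 + 9x = (8x + 8)·(x^4 + 3x^3 + 6x^2 + 6x + 10) + (3x^3 + 5x^2 + 2x + 8). Hence a·b ≡ 3x^3 + 5x^2 + 2x + 8 (mod f). (F_11[x]/(f) is a field with 11^4 = 14641 elements since f is irreducible of degree 4.)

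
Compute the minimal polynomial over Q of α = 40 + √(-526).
m_α(x) = x^2 - 80x + 2126

From α - 40 = √(-526), squaring gives (α - 40)^2 = -526, i.e. α^2 - 80α + 1600 = -526, so α^2 - 80α + 2126 = 0. The discriminant of x^2 - 80x + 2126 is (-80)^2 - 4·(2126) = 6400 - 8504 = -2104, and 4·(-526) is not a perfect square in Q since -526 is squarefree and ≠ 1. Hence x^2 - 80x + 2126 is irreducible over Q and is the minimal polynomial of α.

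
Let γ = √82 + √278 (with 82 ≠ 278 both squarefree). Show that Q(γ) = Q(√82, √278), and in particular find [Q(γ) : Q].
[Q(γ) : Q] = 4 (equivalently, Q(γ) = Q(√82, √278))

Obviously Q(γ) ⊆ Q(√82, √278), and [Q(√82, √278):Q] = 4 (since 82, 278 are distinct squarefree integers > 1 with 22796 not a perfect square). To show equality we compute the minimal polynomial of γ. From γ = √82 + √278: γ^2 = 82 + 2√(22796) + 278 = 360 + 2√(22796), so γ^2 - 360 = 2√(22796); squaring, (γ^2 - 360)^2 = 4·22796, i.e. γ^4 - 720γ^2 + 129600 - 91184 = 0, i.e. γ^4 - 720γ^2 + 38416 = 0. So γ is a root of x^4 - 720x^2 + 38416. This polynomial is irreducible over Q: it has no rational root (each ±√82 ± √278 is irrational), and any factorization into two quadratics over Q would force √(22796) ∈ Q (pairing opposite roots) or √82, √278 ∈ Q (other pairings), all impossible. Hence [Q(γ):Q] = 4 = [Q(√82, √278):Q], so Q(γ) = Q(√82, √278).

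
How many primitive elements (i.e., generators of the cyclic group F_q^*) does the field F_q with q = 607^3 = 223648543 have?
There are φ(223648542) = 68126400 primitive elements

F_q^* is cyclic of order q - 1 = 223648542. A cyclic group of order m has exactly φ(m) generators. Here m = 223648542 = 2 · 3^2 · 13 · 101 · 9463, so the number of primitive elements is φ(223648542) = 68126400.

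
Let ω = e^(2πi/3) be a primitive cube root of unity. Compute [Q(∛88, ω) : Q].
[Q(∛88, ω) : Q] = 6

[Q(∛88):Q] = 3 (min poly x^3 - 88, irreducible since 88 is not a perfect cube). [Q(ω):Q] = 2 (min poly x^2 + x + 1). Since Q(∛88) ⊂ R and ω ∉ R, we have ω ∉ Q(∛88), so x^2 + x + 1 remains irreducible over Q(∛88) and [Q(∛88, ω) : Q(∛88)] = 2. By the tower law, [Q(∛88, ω) : Q] = 3 · 2 = 6. (In fact Q(∛88, ω) is the splitting field of x^3 - 88 over Q.)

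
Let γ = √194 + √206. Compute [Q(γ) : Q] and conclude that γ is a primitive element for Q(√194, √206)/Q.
[Q(γ) : Q] = 4 (equivalently, Q(γ) = Q(√194, √206))

Obviously Q(γ) ⊆ Q(√194, √206), and [Q(√194, √206):Q] = 4 (since 194, 206 are distinct squarefree integers > 1 with 39964 not a perfect square). To show equality we compute the minimal polynomial of γ. From γ = √194 + √206: γ^2 = 194 + 2√(39964) + 206 = 400 + 2√(39964), so γ^2 - 400 = 2√(39964); squaring, (γ^2 - 400)^2 = 4·39964, i.e. γ^4 - 800γ^2 + 160000 - 159856 = 0, i.e. γ^4 - 800γ^2 + 144 = 0. So γ is a root of x^4 - 800x^2 + 144. This polynomial is irreducible over Q: it has no rational root (each ±√194 ± √206 is irrational), and any factorization into two quadratics over Q would force √(39964) ∈ Q (pairing opposite roots) or √194, √206 ∈ Q (other pairings), all impossible. Hence [Q(γ):Q] = 4 = [Q(√194, √206):Q], so Q(γ) = Q(√194, √206).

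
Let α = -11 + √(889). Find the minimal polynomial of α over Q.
m_α(x) = x^2 + 22x - 768

From α + 11 = √(889), squaring gives (α + 11)^2 = 889, i.e. α^2 + 22α + 121 = 889, so α^2 + 22α - 768 = 0. The discriminant of x^2 + 22x - 768 is (22)^2 - 4·(-768) = 484 + 3072 = 3556, and 4·(889) is not a perfect square in Q since 889 is squarefree and ≠ 1. Hence x^2 + 22x - 768 is irreducible over Q and is the minimal polynomial of α.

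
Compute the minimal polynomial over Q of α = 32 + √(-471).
m_α(x) = x^2 - 64x + 1495

From α - 32 = √(-471), squaring gives (α - 32)^2 = -471, i.e. α^2 - 64α + 1024 = -471, so α^2 - 64α + 1495 = 0. The discriminant of x^2 - 64x + 1495 is (-64)^2 - 4·(1495) = 4096 - 5980 = -1884, and 4·(-471) is not a perfect square in Q since -471 is squarefree and ≠ 1. Hence x^2 - 64x + 1495 is irreducible over Q and is the minimal polynomial of α.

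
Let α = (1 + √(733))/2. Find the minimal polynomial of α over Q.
m_α(x) = x^2 - x - 183

From 2α - 1 = √(733), squaring gives (2α - 1)^2 = 733, i.e. 4α^2 - 4α + 1 = 733, so α^2 - α + (1 - 733)/4 = 0. Since 733 ≡ 1 (mod 4), (1 - 733)/4 = -183 ∈ Z. The polynomial x^2 - x - 183 has discriminant 1 - 4·(-183) = 733, which is not a perfect square in Q (d = 733 is squarefree and ≠ 1), so x^2 - x - 183 is irreducible over Q. It is the minimal polynomial of α.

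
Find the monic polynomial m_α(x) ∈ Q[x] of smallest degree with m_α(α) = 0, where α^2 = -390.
m_α(x) = x^2 + 390

α satisfies α^2 + 390 = 0, so x^2 + 390 annihilates α. Since d = -390 is squarefree and ≠ 1, it is not a perfect square in Q, so x^2 + 390 has no rational root and is therefore irreducible over Q (a degree-2 polynomial over a field is irreducible iff it has no root). Hence m_α(x) = x^2 + 390.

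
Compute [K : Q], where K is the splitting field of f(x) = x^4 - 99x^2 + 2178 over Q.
[K : Q] = 4

Solving the quadratic in x^2: x^2 = (99 ± √(99^2 - 4·2178))/2 = (99 ± √1089)/2 = (99 ± 33)/2, giving x^2 = 66 or x^2 = 33. So f(x) = (x^2 - 66)(x^2 - 33) and the roots of f are ±√66, ±√33. Hence the splitting field is K = Q(√66, √33). Since 66 and 33 are distinct squarefree integers > 1, their product 2178 is not a perfect square, so √33 ∉ Q(√66). By the tower law [K:Q] = [Q(√66,√33):Q(√66)] · [Q(√66):Q] = 2 · 2 = 4.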